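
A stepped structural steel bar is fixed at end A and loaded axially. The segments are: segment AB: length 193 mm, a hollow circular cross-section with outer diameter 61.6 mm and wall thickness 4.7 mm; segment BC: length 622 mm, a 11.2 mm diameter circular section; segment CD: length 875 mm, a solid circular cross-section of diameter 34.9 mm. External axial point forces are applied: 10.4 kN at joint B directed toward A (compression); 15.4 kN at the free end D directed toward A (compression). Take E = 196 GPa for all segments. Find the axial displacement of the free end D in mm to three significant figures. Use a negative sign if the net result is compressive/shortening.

Internal axial forces (sectioning from the free end, tension +): N_CD = -15.4 kN, N_BC = -15.4 kN, N_AB = -25.8 kN.
A_AB = 840.2 mm².
A_BC = 98.52 mm².
A_CD = 956.6 mm².
δ_AB = -25800·193/(840.2·196000) = -0.03024 mm
δ_BC = -15400·622/(98.52·196000) = -0.4961 mm
δ_CD = -15400·875/(956.6·196000) = -0.07187 mm
δ = Σδ_i = -0.5982 mm.

-0.598 mm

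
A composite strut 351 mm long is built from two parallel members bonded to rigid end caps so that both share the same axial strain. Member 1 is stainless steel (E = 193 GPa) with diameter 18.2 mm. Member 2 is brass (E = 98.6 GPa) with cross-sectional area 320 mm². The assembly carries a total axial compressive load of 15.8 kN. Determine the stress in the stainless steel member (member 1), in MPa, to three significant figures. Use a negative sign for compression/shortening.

A_1 = 260.2 mm².
Equal strain + equilibrium ⇒ each member carries load in proportion to AE: A₁E₁ = 50210000 N, A₂E₂ = 31550000 N, ΣAE = 81760000 N.
σ₁ = P·E₁/ΣAE = -15800·193000/81760000 = -37.3 MPa.

-37.3 MPa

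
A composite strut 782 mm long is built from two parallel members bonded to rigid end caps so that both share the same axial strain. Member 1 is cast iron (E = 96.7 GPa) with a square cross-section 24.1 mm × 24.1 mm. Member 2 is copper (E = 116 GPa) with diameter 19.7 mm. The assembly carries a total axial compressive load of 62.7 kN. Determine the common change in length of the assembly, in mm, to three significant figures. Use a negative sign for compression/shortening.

-0.536 mm

A_1 = 580.8 mm².
A_2 = 304.8 mm².
Equal strain + equilibrium ⇒ each member carries load in proportion to AE: A₁E₁ = 56160000 N, A₂E₂ = 35360000 N, ΣAE = 91520000 N.
δ = PL/ΣAE = -62700·782/91520000 = -0.5357 mm.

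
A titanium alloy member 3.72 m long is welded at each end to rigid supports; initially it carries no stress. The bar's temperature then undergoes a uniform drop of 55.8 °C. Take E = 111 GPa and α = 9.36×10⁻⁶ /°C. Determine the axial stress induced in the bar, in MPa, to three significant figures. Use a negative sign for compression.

Free thermal expansion αLΔT = 9.36e-6 · 3720 · -55.8 = -1.943 mm.
The walls impose strain ε = −(-1.943)/3720 = 5.2229e-04; σ = Eε = 111000 · 5.2229e-04 = 57.97 MPa.

58.0 MPa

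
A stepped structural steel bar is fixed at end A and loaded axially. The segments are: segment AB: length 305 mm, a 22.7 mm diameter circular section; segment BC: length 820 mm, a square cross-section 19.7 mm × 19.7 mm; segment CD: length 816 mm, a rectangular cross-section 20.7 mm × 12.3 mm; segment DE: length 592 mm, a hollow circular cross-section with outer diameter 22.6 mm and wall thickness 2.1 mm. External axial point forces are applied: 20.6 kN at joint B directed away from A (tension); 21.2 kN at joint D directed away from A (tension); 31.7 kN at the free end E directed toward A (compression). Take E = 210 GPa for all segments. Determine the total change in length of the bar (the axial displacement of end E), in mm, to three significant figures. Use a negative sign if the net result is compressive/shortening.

Internal axial forces (sectioning from the free end, tension +): N_DE = -31.7 kN, N_CD = -10.5 kN, N_BC = -10.5 kN, N_AB = 10.1 kN.
A_AB = 404.7 mm².
A_BC = 388.1 mm².
A_CD = 254.6 mm².
A_DE = 135.2 mm².
δ_AB = 10100·305/(404.7·210000) = 0.03625 mm
δ_BC = -10500·820/(388.1·210000) = -0.1056 mm
δ_CD = -10500·816/(254.6·210000) = -0.1602 mm
δ_DE = -31700·592/(135.2·210000) = -0.6608 mm
δ = Σδ_i = -0.8904 mm.

-0.890 mm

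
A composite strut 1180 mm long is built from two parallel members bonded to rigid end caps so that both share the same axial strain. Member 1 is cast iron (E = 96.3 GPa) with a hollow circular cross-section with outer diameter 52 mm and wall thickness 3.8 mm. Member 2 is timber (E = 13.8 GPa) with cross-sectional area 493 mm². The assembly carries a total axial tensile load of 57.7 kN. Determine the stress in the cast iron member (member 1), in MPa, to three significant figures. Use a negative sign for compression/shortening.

A_1 = 575.4 mm².
Equal strain + equilibrium ⇒ each member carries load in proportion to AE: A₁E₁ = 55410000 N, A₂E₂ = 6803000 N, ΣAE = 62220000 N.
σ₁ = P·E₁/ΣAE = 57700·96300/62220000 = 89.31 MPa.

89.3 MPa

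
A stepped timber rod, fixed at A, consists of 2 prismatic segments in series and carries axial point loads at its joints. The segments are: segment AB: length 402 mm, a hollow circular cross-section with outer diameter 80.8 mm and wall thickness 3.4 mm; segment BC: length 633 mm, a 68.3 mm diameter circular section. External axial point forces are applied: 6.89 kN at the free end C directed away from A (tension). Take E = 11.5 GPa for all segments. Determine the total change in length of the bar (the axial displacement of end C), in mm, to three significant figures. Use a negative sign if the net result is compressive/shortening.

Internal axial forces (sectioning from the free end, tension +): N_BC = 6.89 kN, N_AB = 6.89 kN.
A_AB = 826.7 mm².
A_BC = 3664 mm².
δ_AB = 6890·402/(826.7·11500) = 0.2913 mm
δ_BC = 6890·633/(3664·11500) = 0.1035 mm
δ = Σδ_i = 0.3948 mm.

0.395 mm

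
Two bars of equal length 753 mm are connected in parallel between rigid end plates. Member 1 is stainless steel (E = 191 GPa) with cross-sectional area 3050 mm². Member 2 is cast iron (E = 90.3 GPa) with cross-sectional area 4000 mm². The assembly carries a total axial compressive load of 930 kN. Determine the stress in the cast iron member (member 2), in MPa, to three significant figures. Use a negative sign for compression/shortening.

Equal strain + equilibrium ⇒ each member carries load in proportion to AE: A₁E₁ = 582600000 N, A₂E₂ = 361200000 N, ΣAE = 943800000 N.
σ₂ = P·E₂/ΣAE = -930000·90300/943800000 = -88.98 MPa.

-89.0 MPa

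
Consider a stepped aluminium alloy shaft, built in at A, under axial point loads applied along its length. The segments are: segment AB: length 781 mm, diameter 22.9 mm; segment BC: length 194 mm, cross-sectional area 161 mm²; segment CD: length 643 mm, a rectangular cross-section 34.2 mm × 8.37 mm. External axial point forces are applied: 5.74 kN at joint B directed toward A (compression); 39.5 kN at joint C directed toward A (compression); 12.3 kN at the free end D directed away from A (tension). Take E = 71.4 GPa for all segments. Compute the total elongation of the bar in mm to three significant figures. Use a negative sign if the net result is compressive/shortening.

Internal axial forces (sectioning from the free end, tension +): N_CD = 12.3 kN, N_BC = -27.2 kN, N_AB = -32.94 kN.
A_AB = 411.9 mm².
A_CD = 286.3 mm².
δ_AB = -32940·781/(411.9·71400) = -0.8748 mm
δ_BC = -27200·194/(161·71400) = -0.459 mm
δ_CD = 12300·643/(286.3·71400) = 0.387 mm
δ = Σδ_i = -0.9469 mm.

-0.947 mm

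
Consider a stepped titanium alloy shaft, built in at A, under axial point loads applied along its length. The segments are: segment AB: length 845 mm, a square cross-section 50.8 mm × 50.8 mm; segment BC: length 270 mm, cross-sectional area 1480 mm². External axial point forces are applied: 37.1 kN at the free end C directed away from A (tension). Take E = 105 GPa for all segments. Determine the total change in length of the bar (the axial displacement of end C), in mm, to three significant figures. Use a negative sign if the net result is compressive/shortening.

0.180 mm

Internal axial forces (sectioning from the free end, tension +): N_BC = 37.1 kN, N_AB = 37.1 kN.
A_AB = 2581 mm².
δ_AB = 37100·845/(2581·105000) = 0.1157 mm
δ_BC = 37100·270/(1480·105000) = 0.06446 mm
δ = Σδ_i = 0.1802 mm.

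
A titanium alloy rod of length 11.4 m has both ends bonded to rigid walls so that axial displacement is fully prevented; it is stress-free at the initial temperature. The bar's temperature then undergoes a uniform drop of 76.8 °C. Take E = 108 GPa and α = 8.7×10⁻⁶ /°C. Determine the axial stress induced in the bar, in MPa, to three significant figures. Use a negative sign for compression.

72.2 MPa

Free thermal expansion αLΔT = 8.7e-6 · 11400 · -76.8 = -7.617 mm.
The walls impose strain ε = −(-7.617)/11400 = 6.6816e-04; σ = Eε = 108000 · 6.6816e-04 = 72.16 MPa.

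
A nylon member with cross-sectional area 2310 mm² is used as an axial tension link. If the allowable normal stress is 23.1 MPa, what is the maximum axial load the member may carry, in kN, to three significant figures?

53.4 kN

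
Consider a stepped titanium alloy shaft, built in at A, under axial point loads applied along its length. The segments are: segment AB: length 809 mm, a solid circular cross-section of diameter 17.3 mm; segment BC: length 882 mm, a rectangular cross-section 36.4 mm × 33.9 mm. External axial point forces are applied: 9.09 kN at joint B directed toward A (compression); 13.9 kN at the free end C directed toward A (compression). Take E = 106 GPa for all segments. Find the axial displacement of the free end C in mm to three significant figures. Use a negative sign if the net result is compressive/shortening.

-0.840 mm

Internal axial forces (sectioning from the free end, tension +): N_BC = -13.9 kN, N_AB = -22.99 kN.
A_AB = 235.1 mm².
A_BC = 1234 mm².
δ_AB = -22990·809/(235.1·106000) = -0.7464 mm
δ_BC = -13900·882/(1234·106000) = -0.09373 mm
δ = Σδ_i = -0.8402 mm.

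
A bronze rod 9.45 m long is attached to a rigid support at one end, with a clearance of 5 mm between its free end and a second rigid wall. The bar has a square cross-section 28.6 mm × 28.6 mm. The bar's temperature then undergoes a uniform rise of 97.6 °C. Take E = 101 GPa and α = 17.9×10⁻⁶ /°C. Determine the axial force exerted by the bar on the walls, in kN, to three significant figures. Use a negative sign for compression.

Free thermal expansion αLΔT = 17.9e-6 · 9450 · 97.6 = 16.51 mm.
The walls engage after the gap closes; constrained expansion = 16.51 − 5 = 11.51 mm.
The walls impose strain ε = −(11.51)/9450 = -1.2179e-03; σ = Eε = 101000 · -1.2179e-03 = -123 MPa.
Wall reaction R = σ·A = -123·818 = -100600 N = -100.6 kN.

-101 kN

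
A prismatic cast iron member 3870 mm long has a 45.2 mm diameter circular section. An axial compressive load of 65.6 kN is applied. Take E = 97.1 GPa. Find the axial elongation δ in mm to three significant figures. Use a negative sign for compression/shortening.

-1.63 mm

A = 1605 mm².
δ_mech = NL/(AE) = -65600·3870/(1605·97100) = -1.629 mm.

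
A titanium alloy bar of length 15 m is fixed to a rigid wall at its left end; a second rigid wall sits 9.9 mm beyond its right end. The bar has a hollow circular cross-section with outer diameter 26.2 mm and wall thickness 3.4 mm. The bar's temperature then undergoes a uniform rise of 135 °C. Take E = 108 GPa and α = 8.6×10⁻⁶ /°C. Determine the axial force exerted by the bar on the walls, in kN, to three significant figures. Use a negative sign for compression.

Free thermal expansion αLΔT = 8.6e-6 · 15000 · 135 = 17.41 mm.
The walls engage after the gap closes; constrained expansion = 17.41 − 9.9 = 7.515 mm.
The walls impose strain ε = −(7.515)/15000 = -5.0100e-04; σ = Eε = 108000 · -5.0100e-04 = -54.11 MPa.
Wall reaction R = σ·A = -54.11·243.5 = -13180 N = -13.18 kN.

-13.2 kN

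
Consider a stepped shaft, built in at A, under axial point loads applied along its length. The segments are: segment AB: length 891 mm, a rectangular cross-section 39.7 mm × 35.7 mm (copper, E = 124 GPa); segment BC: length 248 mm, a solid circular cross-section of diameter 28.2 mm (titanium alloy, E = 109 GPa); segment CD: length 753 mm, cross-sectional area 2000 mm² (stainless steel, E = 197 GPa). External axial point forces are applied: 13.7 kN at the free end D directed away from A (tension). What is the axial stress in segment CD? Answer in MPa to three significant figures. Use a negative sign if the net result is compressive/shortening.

Internal axial forces (sectioning from the free end, tension +): N_CD = 13.7 kN, N_BC = 13.7 kN, N_AB = 13.7 kN.
σ_CD = N_CD/A_CD = 13700/2000 = 6.85 MPa.

6.85 MPa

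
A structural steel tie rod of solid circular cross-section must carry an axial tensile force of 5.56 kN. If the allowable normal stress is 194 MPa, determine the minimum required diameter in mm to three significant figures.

6.04 mm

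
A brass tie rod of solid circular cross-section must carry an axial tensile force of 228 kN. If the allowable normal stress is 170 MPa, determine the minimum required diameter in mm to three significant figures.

41.3 mm

Required area A ≥ P/σ_allow = 228000/170 = 1341 mm².
For a solid circular section, d ≥ √(4A/π) = 41.32 mm.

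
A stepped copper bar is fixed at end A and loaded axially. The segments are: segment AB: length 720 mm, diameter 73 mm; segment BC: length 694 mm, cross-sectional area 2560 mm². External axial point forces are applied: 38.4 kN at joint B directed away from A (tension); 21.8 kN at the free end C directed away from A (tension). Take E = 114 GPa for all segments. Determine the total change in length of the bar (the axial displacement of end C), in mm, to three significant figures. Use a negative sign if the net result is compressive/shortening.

Internal axial forces (sectioning from the free end, tension +): N_BC = 21.8 kN, N_AB = 60.2 kN.
A_AB = 4185 mm².
δ_AB = 60200·720/(4185·114000) = 0.09084 mm
δ_BC = 21800·694/(2560·114000) = 0.05184 mm
δ = Σδ_i = 0.1427 mm.

0.143 mm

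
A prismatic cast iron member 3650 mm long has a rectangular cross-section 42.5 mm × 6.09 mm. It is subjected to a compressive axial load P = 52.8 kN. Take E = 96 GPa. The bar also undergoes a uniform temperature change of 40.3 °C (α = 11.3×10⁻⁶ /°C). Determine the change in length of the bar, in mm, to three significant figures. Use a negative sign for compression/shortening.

A = 258.8 mm².
δ_mech = NL/(AE) = -52800·3650/(258.8·96000) = -7.756 mm.
δ_thermal = αLΔT = 11.3e-6·3650·40.3 = 1.662 mm.
δ = δ_mech + δ_thermal = -6.094 mm.

-6.09 mm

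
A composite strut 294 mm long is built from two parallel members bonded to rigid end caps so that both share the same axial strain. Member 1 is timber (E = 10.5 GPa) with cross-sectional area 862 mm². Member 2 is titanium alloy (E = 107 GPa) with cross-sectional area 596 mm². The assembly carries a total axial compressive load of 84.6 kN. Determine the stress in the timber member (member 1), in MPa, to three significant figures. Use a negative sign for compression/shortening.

-12.2 MPa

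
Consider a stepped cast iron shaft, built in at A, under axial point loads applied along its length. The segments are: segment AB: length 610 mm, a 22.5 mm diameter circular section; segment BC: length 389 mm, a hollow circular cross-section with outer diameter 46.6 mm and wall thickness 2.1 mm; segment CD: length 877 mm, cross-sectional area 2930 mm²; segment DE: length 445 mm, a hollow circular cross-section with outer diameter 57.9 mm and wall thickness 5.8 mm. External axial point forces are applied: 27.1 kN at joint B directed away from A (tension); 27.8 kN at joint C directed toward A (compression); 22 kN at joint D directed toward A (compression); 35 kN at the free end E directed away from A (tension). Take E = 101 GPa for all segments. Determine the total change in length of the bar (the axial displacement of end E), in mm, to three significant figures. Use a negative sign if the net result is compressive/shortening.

0.194 mm

Internal axial forces (sectioning from the free end, tension +): N_DE = 35 kN, N_CD = 13 kN, N_BC = -14.8 kN, N_AB = 12.3 kN.
A_AB = 397.6 mm².
A_BC = 293.6 mm².
A_DE = 949.3 mm².
δ_AB = 12300·610/(397.6·101000) = 0.1868 mm
δ_BC = -14800·389/(293.6·101000) = -0.1942 mm
δ_CD = 13000·877/(2930·101000) = 0.03853 mm
δ_DE = 35000·445/(949.3·101000) = 0.1624 mm
δ = Σδ_i = 0.1936 mm.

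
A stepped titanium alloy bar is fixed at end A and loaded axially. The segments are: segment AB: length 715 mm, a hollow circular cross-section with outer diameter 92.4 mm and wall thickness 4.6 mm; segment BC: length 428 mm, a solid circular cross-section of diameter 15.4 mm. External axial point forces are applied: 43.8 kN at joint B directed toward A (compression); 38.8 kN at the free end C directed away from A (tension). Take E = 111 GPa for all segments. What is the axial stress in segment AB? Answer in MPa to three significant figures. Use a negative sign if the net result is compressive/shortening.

-3.94 MPa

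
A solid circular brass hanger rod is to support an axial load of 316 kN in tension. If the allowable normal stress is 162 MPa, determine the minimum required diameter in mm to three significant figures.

49.8 mm

Required area A ≥ P/σ_allow = 316000/162 = 1951 mm².
For a solid circular section, d ≥ √(4A/π) = 49.84 mm.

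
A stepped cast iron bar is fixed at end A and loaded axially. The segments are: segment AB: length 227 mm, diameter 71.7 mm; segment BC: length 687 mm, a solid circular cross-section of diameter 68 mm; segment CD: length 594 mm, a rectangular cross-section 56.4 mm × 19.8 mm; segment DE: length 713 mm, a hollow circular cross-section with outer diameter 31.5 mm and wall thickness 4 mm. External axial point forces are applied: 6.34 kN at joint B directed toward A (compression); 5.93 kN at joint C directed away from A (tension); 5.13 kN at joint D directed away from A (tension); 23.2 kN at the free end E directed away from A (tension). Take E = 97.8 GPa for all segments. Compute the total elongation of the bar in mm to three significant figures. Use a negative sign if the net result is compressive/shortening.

0.726 mm

Internal axial forces (sectioning from the free end, tension +): N_DE = 23.2 kN, N_CD = 28.33 kN, N_BC = 34.26 kN, N_AB = 27.92 kN.
A_AB = 4038 mm².
A_BC = 3632 mm².
A_CD = 1117 mm².
A_DE = 345.6 mm².
δ_AB = 27920·227/(4038·97800) = 0.01605 mm
δ_BC = 34260·687/(3632·97800) = 0.06627 mm
δ_CD = 28330·594/(1117·97800) = 0.1541 mm
δ_DE = 23200·713/(345.6·97800) = 0.4894 mm
δ = Σδ_i = 0.7258 mm.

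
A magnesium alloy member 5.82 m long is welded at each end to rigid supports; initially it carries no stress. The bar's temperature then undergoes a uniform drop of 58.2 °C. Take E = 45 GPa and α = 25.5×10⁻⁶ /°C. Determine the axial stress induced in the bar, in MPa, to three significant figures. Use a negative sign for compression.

Free thermal expansion αLΔT = 25.5e-6 · 5820 · -58.2 = -8.637 mm.
The walls impose strain ε = −(-8.637)/5820 = 1.4841e-03; σ = Eε = 45000 · 1.4841e-03 = 66.78 MPa.

66.8 MPa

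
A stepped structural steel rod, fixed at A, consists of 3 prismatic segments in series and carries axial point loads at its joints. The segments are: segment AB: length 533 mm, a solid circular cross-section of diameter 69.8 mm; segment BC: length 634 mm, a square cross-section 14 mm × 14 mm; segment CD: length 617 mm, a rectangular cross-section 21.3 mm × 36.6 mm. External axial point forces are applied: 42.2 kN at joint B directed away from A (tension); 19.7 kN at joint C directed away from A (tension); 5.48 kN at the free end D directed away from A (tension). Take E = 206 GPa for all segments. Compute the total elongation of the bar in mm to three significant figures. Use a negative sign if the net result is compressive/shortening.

0.462 mm

Internal axial forces (sectioning from the free end, tension +): N_CD = 5.48 kN, N_BC = 25.18 kN, N_AB = 67.38 kN.
A_AB = 3826 mm².
A_BC = 196 mm².
A_CD = 779.6 mm².
δ_AB = 67380·533/(3826·206000) = 0.04556 mm
δ_BC = 25180·634/(196·206000) = 0.3954 mm
δ_CD = 5480·617/(779.6·206000) = 0.02105 mm
δ = Σδ_i = 0.462 mm.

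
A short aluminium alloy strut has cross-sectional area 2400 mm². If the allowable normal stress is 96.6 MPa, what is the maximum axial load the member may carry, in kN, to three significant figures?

P_max = σ_allow · A = 96.6 · 2400 = 231800 N = 231.8 kN.

232 kN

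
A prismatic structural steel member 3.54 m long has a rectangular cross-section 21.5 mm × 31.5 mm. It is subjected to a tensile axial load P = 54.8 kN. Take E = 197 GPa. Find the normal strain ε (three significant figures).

A = 677.2 mm².
σ = N/A = 80.92 MPa; ε = σ/E = 80.92/197000 = 4.107e-04.

4.11e-04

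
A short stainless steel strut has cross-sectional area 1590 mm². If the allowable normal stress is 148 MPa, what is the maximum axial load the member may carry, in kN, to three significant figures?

235 kN

P_max = σ_allow · A = 148 · 1590 = 235300 N = 235.3 kN.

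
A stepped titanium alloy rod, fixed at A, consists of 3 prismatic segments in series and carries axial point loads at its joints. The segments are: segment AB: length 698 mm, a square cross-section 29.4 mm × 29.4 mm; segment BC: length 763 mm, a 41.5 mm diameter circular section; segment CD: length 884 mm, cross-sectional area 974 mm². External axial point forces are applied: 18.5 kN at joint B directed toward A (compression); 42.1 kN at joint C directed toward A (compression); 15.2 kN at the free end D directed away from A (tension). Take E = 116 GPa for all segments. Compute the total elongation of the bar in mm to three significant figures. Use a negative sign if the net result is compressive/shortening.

-0.328 mm

Internal axial forces (sectioning from the free end, tension +): N_CD = 15.2 kN, N_BC = -26.9 kN, N_AB = -45.4 kN.
A_AB = 864.4 mm².
A_BC = 1353 mm².
δ_AB = -45400·698/(864.4·116000) = -0.3161 mm
δ_BC = -26900·763/(1353·116000) = -0.1308 mm
δ_CD = 15200·884/(974·116000) = 0.1189 mm
δ = Σδ_i = -0.3279 mm.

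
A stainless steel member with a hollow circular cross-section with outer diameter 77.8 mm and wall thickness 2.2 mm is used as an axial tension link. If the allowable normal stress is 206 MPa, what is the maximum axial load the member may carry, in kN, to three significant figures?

108 kN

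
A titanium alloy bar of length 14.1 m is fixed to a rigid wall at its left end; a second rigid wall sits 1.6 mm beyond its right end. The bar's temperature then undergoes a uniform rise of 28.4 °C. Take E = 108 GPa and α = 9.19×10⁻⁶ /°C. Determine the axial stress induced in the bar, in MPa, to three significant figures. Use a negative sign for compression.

Free thermal expansion αLΔT = 9.19e-6 · 14100 · 28.4 = 3.68 mm.
The walls engage after the gap closes; constrained expansion = 3.68 − 1.6 = 2.08 mm.
The walls impose strain ε = −(2.08)/14100 = -1.4752e-04; σ = Eε = 108000 · -1.4752e-04 = -15.93 MPa.

-15.9 MPa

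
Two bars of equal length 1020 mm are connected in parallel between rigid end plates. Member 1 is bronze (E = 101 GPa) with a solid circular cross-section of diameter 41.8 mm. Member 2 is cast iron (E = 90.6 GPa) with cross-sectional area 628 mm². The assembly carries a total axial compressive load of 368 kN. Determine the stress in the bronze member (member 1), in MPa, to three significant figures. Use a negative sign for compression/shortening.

A_1 = 1372 mm².
Equal strain + equilibrium ⇒ each member carries load in proportion to AE: A₁E₁ = 138600000 N, A₂E₂ = 56900000 N, ΣAE = 195500000 N.
σ₁ = P·E₁/ΣAE = -368000·101000/195500000 = -190.1 MPa.

-190 MPa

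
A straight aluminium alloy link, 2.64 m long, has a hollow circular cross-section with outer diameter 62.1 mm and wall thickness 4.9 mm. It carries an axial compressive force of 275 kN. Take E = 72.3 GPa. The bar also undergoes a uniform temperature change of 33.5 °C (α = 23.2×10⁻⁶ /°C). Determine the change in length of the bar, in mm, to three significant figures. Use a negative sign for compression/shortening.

A = 880.5 mm².
δ_mech = NL/(AE) = -275000·2640/(880.5·72300) = -11.4 mm.
δ_thermal = αLΔT = 23.2e-6·2640·33.5 = 2.052 mm.
δ = δ_mech + δ_thermal = -9.352 mm.

-9.35 mm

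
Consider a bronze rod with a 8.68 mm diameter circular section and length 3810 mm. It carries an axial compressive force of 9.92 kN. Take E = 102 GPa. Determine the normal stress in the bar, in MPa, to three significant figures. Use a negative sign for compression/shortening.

A = 59.17 mm².
σ = N/A = -9920/59.17 = -167.6 MPa.

-168 MPa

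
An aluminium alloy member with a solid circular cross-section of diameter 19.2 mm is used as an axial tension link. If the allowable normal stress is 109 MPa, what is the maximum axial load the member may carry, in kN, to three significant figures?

31.6 kN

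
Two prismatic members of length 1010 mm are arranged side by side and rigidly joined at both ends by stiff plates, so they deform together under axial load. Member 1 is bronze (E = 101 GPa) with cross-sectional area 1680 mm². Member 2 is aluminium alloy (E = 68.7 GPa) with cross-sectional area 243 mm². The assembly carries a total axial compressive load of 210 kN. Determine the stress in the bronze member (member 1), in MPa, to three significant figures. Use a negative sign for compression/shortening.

-114 MPa

Equal strain + equilibrium ⇒ each member carries load in proportion to AE: A₁E₁ = 169700000 N, A₂E₂ = 16690000 N, ΣAE = 186400000 N.
σ₁ = P·E₁/ΣAE = -210000·101000/186400000 = -113.8 MPa.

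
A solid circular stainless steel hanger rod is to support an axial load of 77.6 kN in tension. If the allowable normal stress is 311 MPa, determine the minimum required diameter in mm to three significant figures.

17.8 mm

Required area A ≥ P/σ_allow = 77600/311 = 249.5 mm².
For a solid circular section, d ≥ √(4A/π) = 17.82 mm.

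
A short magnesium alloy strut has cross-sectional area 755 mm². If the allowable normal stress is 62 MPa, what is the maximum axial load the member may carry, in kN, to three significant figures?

P_max = σ_allow · A = 62 · 755 = 46810 N = 46.81 kN.

46.8 kN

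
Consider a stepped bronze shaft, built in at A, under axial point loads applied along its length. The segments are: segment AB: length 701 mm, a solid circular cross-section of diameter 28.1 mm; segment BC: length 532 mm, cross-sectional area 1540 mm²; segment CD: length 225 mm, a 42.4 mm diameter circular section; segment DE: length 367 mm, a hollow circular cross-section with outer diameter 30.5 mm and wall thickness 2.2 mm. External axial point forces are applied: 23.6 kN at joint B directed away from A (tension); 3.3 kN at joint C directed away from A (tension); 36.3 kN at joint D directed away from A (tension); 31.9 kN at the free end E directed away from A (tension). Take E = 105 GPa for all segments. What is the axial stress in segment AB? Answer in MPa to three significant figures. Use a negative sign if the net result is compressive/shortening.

153 MPa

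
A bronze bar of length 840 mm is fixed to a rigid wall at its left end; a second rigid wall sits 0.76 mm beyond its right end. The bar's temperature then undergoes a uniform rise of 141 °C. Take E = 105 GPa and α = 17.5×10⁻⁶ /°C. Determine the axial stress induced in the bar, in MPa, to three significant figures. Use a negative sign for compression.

Free thermal expansion αLΔT = 17.5e-6 · 840 · 141 = 2.073 mm.
The walls engage after the gap closes; constrained expansion = 2.073 − 0.76 = 1.313 mm.
The walls impose strain ε = −(1.313)/840 = -1.5627e-03; σ = Eε = 105000 · -1.5627e-03 = -164.1 MPa.

-164 MPa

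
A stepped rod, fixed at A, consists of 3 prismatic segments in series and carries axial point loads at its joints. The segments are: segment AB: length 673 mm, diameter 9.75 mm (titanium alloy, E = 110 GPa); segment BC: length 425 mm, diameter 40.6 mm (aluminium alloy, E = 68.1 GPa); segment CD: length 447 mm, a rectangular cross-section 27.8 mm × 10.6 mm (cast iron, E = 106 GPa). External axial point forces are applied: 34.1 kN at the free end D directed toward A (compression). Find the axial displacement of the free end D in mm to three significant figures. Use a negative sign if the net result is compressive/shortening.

Internal axial forces (sectioning from the free end, tension +): N_CD = -34.1 kN, N_BC = -34.1 kN, N_AB = -34.1 kN.
A_AB = 74.66 mm².
A_BC = 1295 mm².
A_CD = 294.7 mm².
δ_AB = -34100·673/(74.66·110000) = -2.794 mm
δ_BC = -34100·425/(1295·68100) = -0.1644 mm
δ_CD = -34100·447/(294.7·106000) = -0.488 mm
δ = Σδ_i = -3.447 mm.

-3.45 mm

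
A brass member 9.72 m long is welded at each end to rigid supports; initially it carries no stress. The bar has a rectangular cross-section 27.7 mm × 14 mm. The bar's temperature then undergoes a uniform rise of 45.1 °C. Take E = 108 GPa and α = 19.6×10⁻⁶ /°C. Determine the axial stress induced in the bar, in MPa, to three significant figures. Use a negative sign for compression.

-95.5 MPa

Free thermal expansion αLΔT = 19.6e-6 · 9720 · 45.1 = 8.592 mm.
The walls impose strain ε = −(8.592)/9720 = -8.8396e-04; σ = Eε = 108000 · -8.8396e-04 = -95.47 MPa.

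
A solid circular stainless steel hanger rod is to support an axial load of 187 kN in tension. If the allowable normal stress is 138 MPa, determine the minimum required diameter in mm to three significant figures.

Required area A ≥ P/σ_allow = 187000/138 = 1355 mm².
For a solid circular section, d ≥ √(4A/π) = 41.54 mm.

41.5 mm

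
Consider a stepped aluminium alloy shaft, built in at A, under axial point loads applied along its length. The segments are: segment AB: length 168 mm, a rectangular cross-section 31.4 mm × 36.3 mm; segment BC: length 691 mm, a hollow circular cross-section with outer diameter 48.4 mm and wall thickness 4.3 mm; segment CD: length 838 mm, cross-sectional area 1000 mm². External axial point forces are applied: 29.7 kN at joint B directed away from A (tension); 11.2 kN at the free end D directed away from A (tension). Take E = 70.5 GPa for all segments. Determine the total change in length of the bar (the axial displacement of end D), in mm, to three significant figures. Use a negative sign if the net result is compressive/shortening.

0.403 mm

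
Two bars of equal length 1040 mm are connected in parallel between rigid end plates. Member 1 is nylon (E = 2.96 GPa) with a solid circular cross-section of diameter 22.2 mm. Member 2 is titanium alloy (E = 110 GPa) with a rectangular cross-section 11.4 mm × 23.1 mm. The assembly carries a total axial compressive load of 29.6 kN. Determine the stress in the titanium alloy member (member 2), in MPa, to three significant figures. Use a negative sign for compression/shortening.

-108 MPa

A_1 = 387.1 mm².
A_2 = 263.3 mm².
Equal strain + equilibrium ⇒ each member carries load in proportion to AE: A₁E₁ = 1146000 N, A₂E₂ = 28970000 N, ΣAE = 30110000 N.
σ₂ = P·E₂/ΣAE = -29600·110000/30110000 = -108.1 MPa.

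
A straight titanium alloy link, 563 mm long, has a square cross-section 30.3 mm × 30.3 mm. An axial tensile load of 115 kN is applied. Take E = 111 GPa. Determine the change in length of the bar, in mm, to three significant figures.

0.635 mm

A = 918.1 mm².
δ_mech = NL/(AE) = 115000·563/(918.1·111000) = 0.6353 mm.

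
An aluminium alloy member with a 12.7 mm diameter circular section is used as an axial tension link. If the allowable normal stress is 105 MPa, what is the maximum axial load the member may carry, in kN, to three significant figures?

A = 126.7 mm².
P_max = σ_allow · A = 105 · 126.7 = 13300 N = 13.3 kN.

13.3 kN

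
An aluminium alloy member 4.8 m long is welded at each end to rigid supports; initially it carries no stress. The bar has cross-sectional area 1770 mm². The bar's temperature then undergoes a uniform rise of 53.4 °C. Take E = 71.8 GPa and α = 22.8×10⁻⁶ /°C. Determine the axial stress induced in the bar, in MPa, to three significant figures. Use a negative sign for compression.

Free thermal expansion αLΔT = 22.8e-6 · 4800 · 53.4 = 5.844 mm.
The walls impose strain ε = −(5.844)/4800 = -1.2175e-03; σ = Eε = 71800 · -1.2175e-03 = -87.42 MPa.

-87.4 MPa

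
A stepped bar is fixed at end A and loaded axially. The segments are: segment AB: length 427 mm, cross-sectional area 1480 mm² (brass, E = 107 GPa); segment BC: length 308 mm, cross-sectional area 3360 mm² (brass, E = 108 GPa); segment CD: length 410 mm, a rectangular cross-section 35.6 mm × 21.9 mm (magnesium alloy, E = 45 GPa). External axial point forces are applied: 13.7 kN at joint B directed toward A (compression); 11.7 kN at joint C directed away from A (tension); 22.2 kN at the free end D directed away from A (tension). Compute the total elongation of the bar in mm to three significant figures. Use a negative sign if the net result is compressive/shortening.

0.343 mm

Internal axial forces (sectioning from the free end, tension +): N_CD = 22.2 kN, N_BC = 33.9 kN, N_AB = 20.2 kN.
A_CD = 779.6 mm².
δ_AB = 20200·427/(1480·107000) = 0.05447 mm
δ_BC = 33900·308/(3360·108000) = 0.02877 mm
δ_CD = 22200·410/(779.6·45000) = 0.2594 mm
δ = Σδ_i = 0.3427 mm.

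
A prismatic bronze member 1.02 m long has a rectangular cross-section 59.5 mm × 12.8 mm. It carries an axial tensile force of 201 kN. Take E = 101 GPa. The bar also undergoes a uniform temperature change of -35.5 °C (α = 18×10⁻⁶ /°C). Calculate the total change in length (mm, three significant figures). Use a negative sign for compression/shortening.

A = 761.6 mm².
δ_mech = NL/(AE) = 201000·1020/(761.6·101000) = 2.665 mm.
δ_thermal = αLΔT = 18e-6·1020·-35.5 = -0.6518 mm.
δ = δ_mech + δ_thermal = 2.014 mm.

2.01 mm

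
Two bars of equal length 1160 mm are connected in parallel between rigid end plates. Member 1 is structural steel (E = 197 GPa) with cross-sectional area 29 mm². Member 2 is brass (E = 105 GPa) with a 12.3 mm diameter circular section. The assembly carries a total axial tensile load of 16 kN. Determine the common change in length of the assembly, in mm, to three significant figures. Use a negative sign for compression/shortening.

A_2 = 118.8 mm².
Equal strain + equilibrium ⇒ each member carries load in proportion to AE: A₁E₁ = 5713000 N, A₂E₂ = 12480000 N, ΣAE = 18190000 N.
δ = PL/ΣAE = 16000·1160/18190000 = 1.02 mm.

1.02 mm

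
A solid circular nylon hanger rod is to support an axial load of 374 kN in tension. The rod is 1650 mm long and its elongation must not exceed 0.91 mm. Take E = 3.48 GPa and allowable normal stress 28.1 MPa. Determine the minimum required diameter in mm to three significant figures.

498 mm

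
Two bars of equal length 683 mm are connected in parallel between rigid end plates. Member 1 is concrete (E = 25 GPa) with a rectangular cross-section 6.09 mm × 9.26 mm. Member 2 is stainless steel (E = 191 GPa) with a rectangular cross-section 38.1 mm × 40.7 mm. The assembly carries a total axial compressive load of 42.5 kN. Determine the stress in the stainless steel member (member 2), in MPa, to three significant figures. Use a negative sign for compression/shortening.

A_1 = 56.39 mm².
A_2 = 1551 mm².
Equal strain + equilibrium ⇒ each member carries load in proportion to AE: A₁E₁ = 1410000 N, A₂E₂ = 296200000 N, ΣAE = 297600000 N.
σ₂ = P·E₂/ΣAE = -42500·191000/297600000 = -27.28 MPa.

-27.3 MPa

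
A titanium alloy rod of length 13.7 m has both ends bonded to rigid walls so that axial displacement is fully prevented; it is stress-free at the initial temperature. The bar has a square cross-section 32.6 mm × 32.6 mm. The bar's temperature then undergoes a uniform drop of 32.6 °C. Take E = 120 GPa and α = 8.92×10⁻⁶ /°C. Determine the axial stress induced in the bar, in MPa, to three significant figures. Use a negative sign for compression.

Free thermal expansion αLΔT = 8.92e-6 · 13700 · -32.6 = -3.984 mm.
The walls impose strain ε = −(-3.984)/13700 = 2.9079e-04; σ = Eε = 120000 · 2.9079e-04 = 34.9 MPa.

34.9 MPa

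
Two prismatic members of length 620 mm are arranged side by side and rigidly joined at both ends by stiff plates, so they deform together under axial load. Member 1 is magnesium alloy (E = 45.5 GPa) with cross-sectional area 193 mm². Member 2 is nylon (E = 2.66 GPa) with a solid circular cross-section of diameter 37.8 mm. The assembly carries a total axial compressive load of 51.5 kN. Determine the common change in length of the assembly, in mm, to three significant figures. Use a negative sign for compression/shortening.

A_2 = 1122 mm².
Equal strain + equilibrium ⇒ each member carries load in proportion to AE: A₁E₁ = 8782000 N, A₂E₂ = 2985000 N, ΣAE = 11770000 N.
δ = PL/ΣAE = -51500·620/11770000 = -2.714 mm.

-2.71 mm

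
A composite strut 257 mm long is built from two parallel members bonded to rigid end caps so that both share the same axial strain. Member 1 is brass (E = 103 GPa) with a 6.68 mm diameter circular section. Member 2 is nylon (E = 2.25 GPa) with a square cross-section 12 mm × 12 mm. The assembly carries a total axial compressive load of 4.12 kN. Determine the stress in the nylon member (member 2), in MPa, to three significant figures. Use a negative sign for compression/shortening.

-2.36 MPa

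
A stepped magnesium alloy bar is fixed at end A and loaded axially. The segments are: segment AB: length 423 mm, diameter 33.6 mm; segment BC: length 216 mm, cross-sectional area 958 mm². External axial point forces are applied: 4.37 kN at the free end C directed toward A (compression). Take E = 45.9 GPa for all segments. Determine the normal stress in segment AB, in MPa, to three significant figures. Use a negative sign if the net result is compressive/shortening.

Internal axial forces (sectioning from the free end, tension +): N_BC = -4.37 kN, N_AB = -4.37 kN.
A_AB = 886.7 mm².
σ_AB = N_AB/A_AB = -4370/886.7 = -4.928 MPa.

-4.93 MPa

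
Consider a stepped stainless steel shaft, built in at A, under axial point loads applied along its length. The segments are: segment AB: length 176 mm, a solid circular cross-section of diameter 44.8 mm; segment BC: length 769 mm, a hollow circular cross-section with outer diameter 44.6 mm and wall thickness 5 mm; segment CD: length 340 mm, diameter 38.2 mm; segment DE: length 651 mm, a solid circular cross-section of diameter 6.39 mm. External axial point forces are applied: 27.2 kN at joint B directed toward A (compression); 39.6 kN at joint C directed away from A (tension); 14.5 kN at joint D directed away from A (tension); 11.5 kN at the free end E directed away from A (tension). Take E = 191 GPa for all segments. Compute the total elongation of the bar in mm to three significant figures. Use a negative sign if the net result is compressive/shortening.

1.71 mm

Internal axial forces (sectioning from the free end, tension +): N_DE = 11.5 kN, N_CD = 26 kN, N_BC = 65.6 kN, N_AB = 38.4 kN.
A_AB = 1576 mm².
A_BC = 622 mm².
A_CD = 1146 mm².
A_DE = 32.07 mm².
δ_AB = 38400·176/(1576·191000) = 0.02245 mm
δ_BC = 65600·769/(622·191000) = 0.4246 mm
δ_CD = 26000·340/(1146·191000) = 0.04038 mm
δ_DE = 11500·651/(32.07·191000) = 1.222 mm
δ = Σδ_i = 1.71 mm.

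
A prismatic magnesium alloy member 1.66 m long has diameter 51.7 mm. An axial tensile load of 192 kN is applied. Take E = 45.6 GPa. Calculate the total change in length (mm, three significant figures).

3.33 mm

A = 2099 mm².
δ_mech = NL/(AE) = 192000·1660/(2099·45600) = 3.329 mm.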